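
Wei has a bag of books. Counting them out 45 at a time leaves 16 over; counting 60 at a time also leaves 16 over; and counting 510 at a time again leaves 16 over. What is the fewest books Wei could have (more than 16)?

3076

N − 16 must be a common multiple of 45, 60, and 510.
45 = 3^2 × 5
60 = 2^2 × 3 × 5
510 = 2 × 3 × 5 × 17
LCM(45, 60, 510) = 2^2 × 3^2 × 5 × 17 = 3060.
Smallest N > 16 is LCM + 16 = 3060 + 16 = 3076.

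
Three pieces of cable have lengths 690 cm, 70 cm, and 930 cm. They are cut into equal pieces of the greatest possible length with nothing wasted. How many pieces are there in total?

169

Piece length = gcd(690, 70, 930).
690 = 2 × 3 × 5 × 23
70 = 2 × 5 × 7
930 = 2 × 3 × 5 × 31
gcd(690, 70, 930) = 2 × 5 = 10.
Total pieces = 690/10 + 70/10 + 930/10 = 69 + 7 + 93 = 169.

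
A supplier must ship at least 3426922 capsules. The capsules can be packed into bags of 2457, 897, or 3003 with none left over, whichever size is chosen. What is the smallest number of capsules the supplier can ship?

The number of capsules must be a common multiple of 2457, 897, and 3003, so a multiple of their LCM.
2457 = 3^3 × 7 × 13
897 = 3 × 13 × 23
3003 = 3 × 7 × 11 × 13
LCM(2457, 897, 3003) = 3^3 × 7 × 11 × 13 × 23 = 621621.
Smallest multiple of 621621 that is ≥ 3426922: ⌈3426922/621621⌉ × 621621 = 6 × 621621 = 3729726.

3729726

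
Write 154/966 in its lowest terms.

154 = 2 × 7 × 11
966 = 2 × 3 × 7 × 23
gcd(154, 966) = 2 × 7 = 14.
Divide numerator and denominator by 14: 154/966 = 11/69.

11/69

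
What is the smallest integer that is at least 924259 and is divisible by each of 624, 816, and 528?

The integer must be a common multiple of 624, 816, and 528, so a multiple of their LCM.
624 = 2^4 × 3 × 13
816 = 2^4 × 3 × 17
528 = 2^4 × 3 × 11
LCM(624, 816, 528) = 2^4 × 3 × 11 × 13 × 17 = 116688.
Smallest multiple of 116688 that is ≥ 924259: ⌈924259/116688⌉ × 116688 = 8 × 116688 = 933504.

933504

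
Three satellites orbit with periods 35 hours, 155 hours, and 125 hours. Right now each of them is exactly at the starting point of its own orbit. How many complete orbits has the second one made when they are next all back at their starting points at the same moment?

The first common completion time is the LCM of the periods.
35 = 5 × 7
155 = 5 × 31
125 = 5^3
LCM(35, 155, 125) = 5^3 × 7 × 31 = 27125.
Orbits for period 155: 27125 / 155 = 175.

175 orbits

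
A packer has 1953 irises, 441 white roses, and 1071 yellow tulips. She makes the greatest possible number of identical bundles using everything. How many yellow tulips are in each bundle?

Number of bundles = gcd(1953, 441, 1071).
1953 = 3^2 × 7 × 31
441 = 3^2 × 7^2
1071 = 3^2 × 7 × 17
gcd(1953, 441, 1071) = 3^2 × 7 = 63.
yellow tulips per bundle = 1071 / 63 = 17.

17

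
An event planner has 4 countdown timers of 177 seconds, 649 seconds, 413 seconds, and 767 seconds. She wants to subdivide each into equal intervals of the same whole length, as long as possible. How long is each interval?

The interval must divide each timer length; the longest such is the gcd.
177 = 3 × 59
649 = 11 × 59
413 = 7 × 59
767 = 13 × 59
gcd(177, 649, 413, 767) = 59.

59 seconds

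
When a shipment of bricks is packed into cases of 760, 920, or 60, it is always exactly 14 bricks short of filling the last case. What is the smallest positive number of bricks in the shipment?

52426

Being 14 short of a full case of size k means N ≡ −14 (mod k), i.e. N + 14 is a multiple of each size.
760 = 2^3 × 5 × 19
920 = 2^3 × 5 × 23
60 = 2^2 × 3 × 5
LCM(760, 920, 60) = 2^3 × 3 × 5 × 19 × 23 = 52440.
Smallest positive N is 52440 − 14 = 52426.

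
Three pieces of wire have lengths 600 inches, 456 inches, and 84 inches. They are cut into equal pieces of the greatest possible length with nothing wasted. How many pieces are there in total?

Piece length = gcd(600, 456, 84).
600 = 2^3 × 3 × 5^2
456 = 2^3 × 3 × 19
84 = 2^2 × 3 × 7
gcd(600, 456, 84) = 2^2 × 3 = 12.
Total pieces = 600/12 + 456/12 + 84/12 = 50 + 38 + 7 = 95.

95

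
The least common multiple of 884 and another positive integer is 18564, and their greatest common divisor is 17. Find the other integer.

gcd × lcm = product of the two integers, so the other integer is (17 × 18564) / 884 = 357.

357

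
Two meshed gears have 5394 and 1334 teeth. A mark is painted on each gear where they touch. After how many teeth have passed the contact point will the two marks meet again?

We need the least common multiple of the intervals.
5394 = 2 × 3 × 29 × 31
1334 = 2 × 23 × 29
LCM(5394, 1334) = 2 × 3 × 23 × 29 × 31 = 124062.

124062 teeth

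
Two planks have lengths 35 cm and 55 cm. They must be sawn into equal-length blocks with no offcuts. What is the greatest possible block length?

By the Euclidean algorithm:
55 = 1 × 35 + 20
35 = 1 × 20 + 15
20 = 1 × 15 + 5
15 = 3 × 5 + 0
gcd(35, 55) = 5.

5 cm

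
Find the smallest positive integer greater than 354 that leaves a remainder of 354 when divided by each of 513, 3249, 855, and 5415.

49089

N − 354 must be a common multiple of 513, 3249, 855, and 5415.
513 = 3^3 × 19
3249 = 3^2 × 19^2
855 = 3^2 × 5 × 19
5415 = 3 × 5 × 19^2
LCM(513, 3249, 855, 5415) = 3^3 × 5 × 19^2 = 48735.
Smallest N > 354 is LCM + 354 = 48735 + 354 = 49089.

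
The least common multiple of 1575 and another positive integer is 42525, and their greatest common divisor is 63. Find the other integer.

gcd × lcm = product of the two integers, so the other integer is (63 × 42525) / 1575 = 1701.

1701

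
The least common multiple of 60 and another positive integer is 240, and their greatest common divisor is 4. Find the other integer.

16

gcd × lcm = product of the two integers, so the other integer is (4 × 240) / 60 = 16.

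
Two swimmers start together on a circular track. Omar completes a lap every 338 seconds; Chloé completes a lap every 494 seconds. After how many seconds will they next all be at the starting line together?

6422 seconds

We need the least common multiple of the intervals.
338 = 2 × 13^2
494 = 2 × 13 × 19
LCM(338, 494) = 2 × 13^2 × 19 = 6422.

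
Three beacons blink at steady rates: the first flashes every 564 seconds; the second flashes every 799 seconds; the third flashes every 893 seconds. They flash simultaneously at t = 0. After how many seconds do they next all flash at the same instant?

We need the least common multiple of the intervals.
564 = 2^2 × 3 × 47
799 = 17 × 47
893 = 19 × 47
LCM(564, 799, 893) = 2^2 × 3 × 17 × 19 × 47 = 182172.

182172 seconds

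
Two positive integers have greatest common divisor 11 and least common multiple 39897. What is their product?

438867

For any two positive integers, gcd × lcm = product = 11 × 39897 = 438867.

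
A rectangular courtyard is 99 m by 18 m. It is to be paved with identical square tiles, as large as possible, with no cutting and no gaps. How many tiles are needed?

22

Tile side = gcd(99, 18).
99 = 3^2 × 11
18 = 2 × 3^2
gcd(99, 18) = 3^2 = 9.
Tiles: (99/9) × (18/9) = 11 × 2 = 22.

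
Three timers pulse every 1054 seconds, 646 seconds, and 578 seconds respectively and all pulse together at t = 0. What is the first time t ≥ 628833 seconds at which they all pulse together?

680884 seconds

Joint pulses occur at multiples of LCM(1054, 646, 578).
1054 = 2 × 17 × 31
646 = 2 × 17 × 19
578 = 2 × 17^2
LCM(1054, 646, 578) = 2 × 17^2 × 19 × 31 = 340442.
Smallest multiple of 340442 that is ≥ 628833: ⌈628833/340442⌉ × 340442 = 2 × 340442 = 680884.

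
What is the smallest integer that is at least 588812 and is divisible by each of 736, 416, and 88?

The integer must be a common multiple of 736, 416, and 88, so a multiple of their LCM.
736 = 2^5 × 23
416 = 2^5 × 13
88 = 2^3 × 11
LCM(736, 416, 88) = 2^5 × 11 × 13 × 23 = 105248.
Smallest multiple of 105248 that is ≥ 588812: ⌈588812/105248⌉ × 105248 = 6 × 105248 = 631488.

631488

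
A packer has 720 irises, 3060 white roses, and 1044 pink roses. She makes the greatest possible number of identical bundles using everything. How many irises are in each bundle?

20

Number of bundles = gcd(720, 3060, 1044).
720 = 2^4 × 3^2 × 5
3060 = 2^2 × 3^2 × 5 × 17
1044 = 2^2 × 3^2 × 29
gcd(720, 3060, 1044) = 2^2 × 3^2 = 36.
irises per bundle = 720 / 36 = 20.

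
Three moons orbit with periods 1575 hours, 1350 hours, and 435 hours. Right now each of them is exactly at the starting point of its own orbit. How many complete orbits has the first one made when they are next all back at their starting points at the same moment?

174 orbits

All finish a whole number of cycles simultaneously at t = LCM of the periods.
1575 = 3^2 × 5^2 × 7
1350 = 2 × 3^3 × 5^2
435 = 3 × 5 × 29
LCM(1575, 1350, 435) = 2 × 3^3 × 5^2 × 7 × 29 = 274050.
Orbits for period 1575: 274050 / 1575 = 174.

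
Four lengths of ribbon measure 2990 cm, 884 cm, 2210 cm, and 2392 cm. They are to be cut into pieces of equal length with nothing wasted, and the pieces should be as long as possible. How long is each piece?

26 cm

The greatest length dividing all of 2990, 884, 2210, and 2392 is their gcd.
2990 = 2 × 5 × 13 × 23
884 = 2^2 × 13 × 17
2210 = 2 × 5 × 13 × 17
2392 = 2^3 × 13 × 23
gcd(2990, 884, 2210, 2392) = 2 × 13 = 26.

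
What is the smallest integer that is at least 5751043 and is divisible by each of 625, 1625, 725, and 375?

The integer must be a common multiple of 625, 1625, 725, and 375, so a multiple of their LCM.
625 = 5^4
1625 = 5^3 × 13
725 = 5^2 × 29
375 = 3 × 5^3
LCM(625, 1625, 725, 375) = 3 × 5^4 × 13 × 29 = 706875.
Smallest multiple of 706875 that is ≥ 5751043: ⌈5751043/706875⌉ × 706875 = 9 × 706875 = 6361875.

6361875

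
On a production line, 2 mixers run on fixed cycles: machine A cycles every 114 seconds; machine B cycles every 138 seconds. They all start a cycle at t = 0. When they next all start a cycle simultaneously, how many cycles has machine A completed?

The first common completion time is the LCM of the periods.
114 = 2 × 3 × 19
138 = 2 × 3 × 23
LCM(114, 138) = 2 × 3 × 19 × 23 = 2622.
Cycles for period 114: 2622 / 114 = 23.

23 cycles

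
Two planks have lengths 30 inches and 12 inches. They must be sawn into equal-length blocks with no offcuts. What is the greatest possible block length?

This is the greatest common divisor of 30 and 12.
30 = 2 × 3 × 5
12 = 2^2 × 3
gcd(30, 12) = 2 × 3 = 6.

6 inches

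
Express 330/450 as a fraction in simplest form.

330 = 2 × 3 × 5 × 11
450 = 2 × 3^2 × 5^2
gcd(330, 450) = 2 × 3 × 5 = 30.
Divide numerator and denominator by 30: 330/450 = 11/15.

11/15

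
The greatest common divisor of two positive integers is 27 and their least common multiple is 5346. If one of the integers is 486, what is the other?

297

For two integers, gcd × lcm = product, so the other is (27 × 5346) / 486 = 144342 / 486 = 297.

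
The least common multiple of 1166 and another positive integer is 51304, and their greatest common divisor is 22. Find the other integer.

gcd × lcm = product of the two integers, so the other integer is (22 × 51304) / 1166 = 968.

968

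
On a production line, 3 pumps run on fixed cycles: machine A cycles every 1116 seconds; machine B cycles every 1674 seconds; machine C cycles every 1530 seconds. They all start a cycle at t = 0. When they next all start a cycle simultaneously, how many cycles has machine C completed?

186 cycles

The first common completion time is the LCM of the periods.
1116 = 2^2 × 3^2 × 31
1674 = 2 × 3^3 × 31
1530 = 2 × 3^2 × 5 × 17
LCM(1116, 1674, 1530) = 2^2 × 3^3 × 5 × 17 × 31 = 284580.
Cycles for period 1530: 284580 / 1530 = 186.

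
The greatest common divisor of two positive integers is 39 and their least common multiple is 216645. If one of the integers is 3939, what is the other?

For two integers, gcd × lcm = product, so the other is (39 × 216645) / 3939 = 8449155 / 3939 = 2145.

2145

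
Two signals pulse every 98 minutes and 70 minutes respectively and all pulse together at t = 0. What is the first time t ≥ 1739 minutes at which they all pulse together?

Joint pulses occur at multiples of LCM(98, 70).
98 = 2 × 7^2
70 = 2 × 5 × 7
LCM(98, 70) = 2 × 5 × 7^2 = 490.
Smallest multiple of 490 that is ≥ 1739: ⌈1739/490⌉ × 490 = 4 × 490 = 1960.

1960 minutes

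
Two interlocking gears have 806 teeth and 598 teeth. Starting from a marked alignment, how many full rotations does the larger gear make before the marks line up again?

23 rotations

The first common completion time is the LCM of the periods.
806 = 2 × 13 × 31
598 = 2 × 13 × 23
LCM(806, 598) = 2 × 13 × 23 × 31 = 18538.
Rotations for period 806: 18538 / 806 = 23.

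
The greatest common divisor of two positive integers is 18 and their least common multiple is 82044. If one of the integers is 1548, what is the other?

For two integers, gcd × lcm = product, so the other is (18 × 82044) / 1548 = 1476792 / 1548 = 954.

954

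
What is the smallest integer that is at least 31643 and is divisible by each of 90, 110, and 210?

34650

The integer must be a common multiple of 90, 110, and 210, so a multiple of their LCM.
90 = 2 × 3^2 × 5
110 = 2 × 5 × 11
210 = 2 × 3 × 5 × 7
LCM(90, 110, 210) = 2 × 3^2 × 5 × 7 × 11 = 6930.
Smallest multiple of 6930 that is ≥ 31643: ⌈31643/6930⌉ × 6930 = 5 × 6930 = 34650.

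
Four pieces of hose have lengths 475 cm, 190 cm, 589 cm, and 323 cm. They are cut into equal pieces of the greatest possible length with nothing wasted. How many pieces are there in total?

83

Piece length = gcd(475, 190, 589, 323).
475 = 5^2 × 19
190 = 2 × 5 × 19
589 = 19 × 31
323 = 17 × 19
gcd(475, 190, 589, 323) = 19.
Total pieces = 475/19 + 190/19 + 589/19 + 323/19 = 25 + 10 + 31 + 17 = 83.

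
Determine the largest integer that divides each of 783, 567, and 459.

783 = 3^3 × 29
567 = 3^4 × 7
459 = 3^3 × 17
gcd(783, 567, 459) = 3^3 = 27.

27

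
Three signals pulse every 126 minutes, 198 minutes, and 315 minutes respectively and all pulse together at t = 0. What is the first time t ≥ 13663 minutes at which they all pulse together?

Joint pulses occur at multiples of LCM(126, 198, 315).
126 = 2 × 3^2 × 7
198 = 2 × 3^2 × 11
315 = 3^2 × 5 × 7
LCM(126, 198, 315) = 2 × 3^2 × 5 × 7 × 11 = 6930.
Smallest multiple of 6930 that is ≥ 13663: ⌈13663/6930⌉ × 6930 = 2 × 6930 = 13860.

13860 minutes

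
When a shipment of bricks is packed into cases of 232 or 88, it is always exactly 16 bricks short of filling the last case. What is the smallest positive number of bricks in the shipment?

2536

Being 16 short of a full case of size k means N ≡ −16 (mod k), i.e. N + 16 is a multiple of each size.
232 = 2^3 × 29
88 = 2^3 × 11
LCM(232, 88) = 2^3 × 11 × 29 = 2552.
Smallest positive N is 2552 − 16 = 2536.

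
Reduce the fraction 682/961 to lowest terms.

682 = 2 × 11 × 31
961 = 31^2
gcd(682, 961) = 31.
Divide numerator and denominator by 31: 682/961 = 22/31.

22/31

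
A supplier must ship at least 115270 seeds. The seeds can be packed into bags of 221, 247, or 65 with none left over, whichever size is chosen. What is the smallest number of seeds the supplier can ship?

125970

The number of seeds must be a common multiple of 221, 247, and 65, so a multiple of their LCM.
221 = 13 × 17
247 = 13 × 19
65 = 5 × 13
LCM(221, 247, 65) = 5 × 13 × 17 × 19 = 20995.
Smallest multiple of 20995 that is ≥ 115270: ⌈115270/20995⌉ × 20995 = 6 × 20995 = 125970.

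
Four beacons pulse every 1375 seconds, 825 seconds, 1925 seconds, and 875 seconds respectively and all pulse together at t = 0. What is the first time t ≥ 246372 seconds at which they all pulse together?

Joint pulses occur at multiples of LCM(1375, 825, 1925, 875).
1375 = 5^3 × 11
825 = 3 × 5^2 × 11
1925 = 5^2 × 7 × 11
875 = 5^3 × 7
LCM(1375, 825, 1925, 875) = 3 × 5^3 × 7 × 11 = 28875.
Smallest multiple of 28875 that is ≥ 246372: ⌈246372/28875⌉ × 28875 = 9 × 28875 = 259875.

259875 seconds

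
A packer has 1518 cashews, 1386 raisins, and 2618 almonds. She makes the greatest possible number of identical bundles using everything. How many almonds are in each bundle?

Number of bundles = gcd(1518, 1386, 2618).
1518 = 2 × 3 × 11 × 23
1386 = 2 × 3^2 × 7 × 11
2618 = 2 × 7 × 11 × 17
gcd(1518, 1386, 2618) = 2 × 11 = 22.
almonds per bundle = 2618 / 22 = 119.

119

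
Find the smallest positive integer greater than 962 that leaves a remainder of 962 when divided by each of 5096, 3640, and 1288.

N − 962 must be a common multiple of 5096, 3640, and 1288.
5096 = 2^3 × 7^2 × 13
3640 = 2^3 × 5 × 7 × 13
1288 = 2^3 × 7 × 23
LCM(5096, 3640, 1288) = 2^3 × 5 × 7^2 × 13 × 23 = 586040.
Smallest N > 962 is LCM + 962 = 586040 + 962 = 587002.

587002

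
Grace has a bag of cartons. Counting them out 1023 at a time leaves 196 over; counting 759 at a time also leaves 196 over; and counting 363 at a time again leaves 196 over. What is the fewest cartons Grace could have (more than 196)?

259015

N − 196 must be a common multiple of 1023, 759, and 363.
1023 = 3 × 11 × 31
759 = 3 × 11 × 23
363 = 3 × 11^2
LCM(1023, 759, 363) = 3 × 11^2 × 23 × 31 = 258819.
Smallest N > 196 is LCM + 196 = 258819 + 196 = 259015.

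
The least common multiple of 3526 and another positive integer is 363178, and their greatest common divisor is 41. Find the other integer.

4223

gcd × lcm = product of the two integers, so the other integer is (41 × 363178) / 3526 = 4223.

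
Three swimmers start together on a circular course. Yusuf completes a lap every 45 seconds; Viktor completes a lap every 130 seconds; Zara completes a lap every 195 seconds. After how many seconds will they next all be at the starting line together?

We need the least common multiple of the intervals.
45 = 3^2 × 5
130 = 2 × 5 × 13
195 = 3 × 5 × 13
LCM(45, 130, 195) = 2 × 3^2 × 5 × 13 = 1170.

1170 seconds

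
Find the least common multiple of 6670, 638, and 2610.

660330

6670 = 2 × 5 × 23 × 29
638 = 2 × 11 × 29
2610 = 2 × 3^2 × 5 × 29
LCM(6670, 638, 2610) = 2 × 3^2 × 5 × 11 × 23 × 29 = 660330.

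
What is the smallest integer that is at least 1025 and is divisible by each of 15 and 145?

The integer must be a common multiple of 15 and 145, so a multiple of their LCM.
15 = 3 × 5
145 = 5 × 29
LCM(15, 145) = 3 × 5 × 29 = 435.
Smallest multiple of 435 that is ≥ 1025: ⌈1025/435⌉ × 435 = 3 × 435 = 1305.

1305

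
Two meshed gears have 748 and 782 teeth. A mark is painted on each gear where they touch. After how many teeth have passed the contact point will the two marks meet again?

The first simultaneous occurrence is after LCM of the individual periods.
748 = 2^2 × 11 × 17
782 = 2 × 17 × 23
LCM(748, 782) = 2^2 × 11 × 17 × 23 = 17204.

17204 teeth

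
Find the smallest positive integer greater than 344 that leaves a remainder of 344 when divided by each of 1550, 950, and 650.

N − 344 must be a common multiple of 1550, 950, and 650.
1550 = 2 × 5^2 × 31
950 = 2 × 5^2 × 19
650 = 2 × 5^2 × 13
LCM(1550, 950, 650) = 2 × 5^2 × 13 × 19 × 31 = 382850.
Smallest N > 344 is LCM + 344 = 382850 + 344 = 383194.

383194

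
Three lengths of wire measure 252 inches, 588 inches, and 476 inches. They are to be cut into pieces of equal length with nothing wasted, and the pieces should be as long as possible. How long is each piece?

28 inches

Each piece length must divide every original length, so the longest possible is gcd(252, 588, 476).
252 = 2^2 × 3^2 × 7
588 = 2^2 × 3 × 7^2
476 = 2^2 × 7 × 17
gcd(252, 588, 476) = 2^2 × 7 = 28.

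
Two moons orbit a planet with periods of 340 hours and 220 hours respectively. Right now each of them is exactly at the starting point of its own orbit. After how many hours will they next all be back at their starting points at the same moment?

They coincide at every common multiple of the periods; the first is the LCM.
340 = 2^2 × 5 × 17
220 = 2^2 × 5 × 11
LCM(340, 220) = 2^2 × 5 × 11 × 17 = 3740.

3740 hours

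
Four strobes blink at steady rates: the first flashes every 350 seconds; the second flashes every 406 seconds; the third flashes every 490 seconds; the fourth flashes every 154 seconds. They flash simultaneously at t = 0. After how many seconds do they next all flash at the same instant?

The first simultaneous occurrence is after LCM of the individual periods.
350 = 2 × 5^2 × 7
406 = 2 × 7 × 29
490 = 2 × 5 × 7^2
154 = 2 × 7 × 11
LCM(350, 406, 490, 154) = 2 × 5^2 × 7^2 × 11 × 29 = 781550.

781550 seconds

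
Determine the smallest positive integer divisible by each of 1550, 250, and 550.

85250

1550 = 2 × 5^2 × 31
250 = 2 × 5^3
550 = 2 × 5^2 × 11
LCM(1550, 250, 550) = 2 × 5^3 × 11 × 31 = 85250.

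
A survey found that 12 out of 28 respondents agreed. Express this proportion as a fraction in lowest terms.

3/7

12 = 2^2 × 3
28 = 2^2 × 7
gcd(12, 28) = 2^2 = 4.
Divide numerator and denominator by 4: 12/28 = 3/7.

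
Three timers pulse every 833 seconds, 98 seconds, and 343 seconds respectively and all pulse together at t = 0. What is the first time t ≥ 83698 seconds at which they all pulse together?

Joint pulses occur at multiples of LCM(833, 98, 343).
833 = 7^2 × 17
98 = 2 × 7^2
343 = 7^3
LCM(833, 98, 343) = 2 × 7^3 × 17 = 11662.
Smallest multiple of 11662 that is ≥ 83698: ⌈83698/11662⌉ × 11662 = 8 × 11662 = 93296.

93296 seconds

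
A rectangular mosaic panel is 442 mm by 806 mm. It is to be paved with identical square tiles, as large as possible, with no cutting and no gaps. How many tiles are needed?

Tile side = gcd(442, 806).
442 = 2 × 13 × 17
806 = 2 × 13 × 31
gcd(442, 806) = 2 × 13 = 26.
Tiles: (442/26) × (806/26) = 17 × 31 = 527.

527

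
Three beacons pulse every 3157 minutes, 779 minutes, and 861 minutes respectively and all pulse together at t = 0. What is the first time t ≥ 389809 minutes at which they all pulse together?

Joint pulses occur at multiples of LCM(3157, 779, 861).
3157 = 7 × 11 × 41
779 = 19 × 41
861 = 3 × 7 × 41
LCM(3157, 779, 861) = 3 × 7 × 11 × 19 × 41 = 179949.
Smallest multiple of 179949 that is ≥ 389809: ⌈389809/179949⌉ × 179949 = 3 × 179949 = 539847.

539847 minutes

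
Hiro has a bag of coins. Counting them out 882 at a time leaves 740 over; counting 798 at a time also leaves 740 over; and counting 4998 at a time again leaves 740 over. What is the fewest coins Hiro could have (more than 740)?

N − 740 must be a common multiple of 882, 798, and 4998.
882 = 2 × 3^2 × 7^2
798 = 2 × 3 × 7 × 19
4998 = 2 × 3 × 7^2 × 17
LCM(882, 798, 4998) = 2 × 3^2 × 7^2 × 17 × 19 = 284886.
Smallest N > 740 is LCM + 740 = 284886 + 740 = 285626.

285626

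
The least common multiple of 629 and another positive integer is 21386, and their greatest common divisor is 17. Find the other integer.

578

gcd × lcm = product of the two integers, so the other integer is (17 × 21386) / 629 = 578.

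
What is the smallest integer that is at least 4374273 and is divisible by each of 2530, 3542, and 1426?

The integer must be a common multiple of 2530, 3542, and 1426, so a multiple of their LCM.
2530 = 2 × 5 × 11 × 23
3542 = 2 × 7 × 11 × 23
1426 = 2 × 23 × 31
LCM(2530, 3542, 1426) = 2 × 5 × 7 × 11 × 23 × 31 = 549010.
Smallest multiple of 549010 that is ≥ 4374273: ⌈4374273/549010⌉ × 549010 = 8 × 549010 = 4392080.

4392080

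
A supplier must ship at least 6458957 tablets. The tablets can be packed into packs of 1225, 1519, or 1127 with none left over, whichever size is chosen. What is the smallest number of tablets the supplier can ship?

The number of tablets must be a common multiple of 1225, 1519, and 1127, so a multiple of their LCM.
1225 = 5^2 × 7^2
1519 = 7^2 × 31
1127 = 7^2 × 23
LCM(1225, 1519, 1127) = 5^2 × 7^2 × 23 × 31 = 873425.
Smallest multiple of 873425 that is ≥ 6458957: ⌈6458957/873425⌉ × 873425 = 8 × 873425 = 6987400.

6987400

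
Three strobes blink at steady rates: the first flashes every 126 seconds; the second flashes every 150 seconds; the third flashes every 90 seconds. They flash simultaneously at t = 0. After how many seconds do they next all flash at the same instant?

We need the least common multiple of the intervals.
126 = 2 × 3^2 × 7
150 = 2 × 3 × 5^2
90 = 2 × 3^2 × 5
LCM(126, 150, 90) = 2 × 3^2 × 5^2 × 7 = 3150.

3150 seconds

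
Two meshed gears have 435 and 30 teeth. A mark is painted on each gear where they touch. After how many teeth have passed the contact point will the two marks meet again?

The first simultaneous occurrence is after LCM of the individual periods.
435 = 3 × 5 × 29
30 = 2 × 3 × 5
LCM(435, 30) = 2 × 3 × 5 × 29 = 870.

870 teeth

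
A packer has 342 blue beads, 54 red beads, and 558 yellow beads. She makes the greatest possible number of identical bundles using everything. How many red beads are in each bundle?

3

Number of bundles = gcd(342, 54, 558).
342 = 2 × 3^2 × 19
54 = 2 × 3^3
558 = 2 × 3^2 × 31
gcd(342, 54, 558) = 2 × 3^2 = 18.
red beads per bundle = 54 / 18 = 3.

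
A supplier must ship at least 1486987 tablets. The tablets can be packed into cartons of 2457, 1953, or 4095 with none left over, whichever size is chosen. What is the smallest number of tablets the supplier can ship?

The number of tablets must be a common multiple of 2457, 1953, and 4095, so a multiple of their LCM.
2457 = 3^3 × 7 × 13
1953 = 3^2 × 7 × 31
4095 = 3^2 × 5 × 7 × 13
LCM(2457, 1953, 4095) = 3^3 × 5 × 7 × 13 × 31 = 380835.
Smallest multiple of 380835 that is ≥ 1486987: ⌈1486987/380835⌉ × 380835 = 4 × 380835 = 1523340.

1523340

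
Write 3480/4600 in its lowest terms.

87/115

3480 = 2^3 × 3 × 5 × 29
4600 = 2^3 × 5^2 × 23
gcd(3480, 4600) = 2^3 × 5 = 40.
Divide numerator and denominator by 40: 3480/4600 = 87/115.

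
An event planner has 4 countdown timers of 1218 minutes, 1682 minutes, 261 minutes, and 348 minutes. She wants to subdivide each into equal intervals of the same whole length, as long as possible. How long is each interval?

The interval must divide each timer length; the longest such is the gcd.
1218 = 2 × 3 × 7 × 29
1682 = 2 × 29^2
261 = 3^2 × 29
348 = 2^2 × 3 × 29
gcd(1218, 1682, 261, 348) = 29.

29 minutes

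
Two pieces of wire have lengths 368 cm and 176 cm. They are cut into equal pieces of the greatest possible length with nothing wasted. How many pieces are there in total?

34

Piece length = gcd(368, 176).
368 = 2^4 × 23
176 = 2^4 × 11
gcd(368, 176) = 2^4 = 16.
Total pieces = 368/16 + 176/16 = 23 + 11 = 34.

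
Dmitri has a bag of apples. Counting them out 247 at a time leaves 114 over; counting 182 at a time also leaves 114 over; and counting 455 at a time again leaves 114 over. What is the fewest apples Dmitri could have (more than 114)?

17404

N − 114 must be a common multiple of 247, 182, and 455.
247 = 13 × 19
182 = 2 × 7 × 13
455 = 5 × 7 × 13
LCM(247, 182, 455) = 2 × 5 × 7 × 13 × 19 = 17290.
Smallest N > 114 is LCM + 114 = 17290 + 114 = 17404.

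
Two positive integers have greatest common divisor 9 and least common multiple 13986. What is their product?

For any two positive integers, gcd × lcm = product = 9 × 13986 = 125874.

125874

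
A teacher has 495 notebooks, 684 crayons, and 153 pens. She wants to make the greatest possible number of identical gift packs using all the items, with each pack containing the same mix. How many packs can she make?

The pack count must divide each quantity, so the greatest is gcd(495, 684, 153).
495 = 3^2 × 5 × 11
684 = 2^2 × 3^2 × 19
153 = 3^2 × 17
gcd(495, 684, 153) = 3^2 = 9.

9 packs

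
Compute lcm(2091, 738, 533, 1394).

163098

2091 = 3 × 17 × 41
738 = 2 × 3^2 × 41
533 = 13 × 41
1394 = 2 × 17 × 41
LCM(2091, 738, 533, 1394) = 2 × 3^2 × 13 × 17 × 41 = 163098.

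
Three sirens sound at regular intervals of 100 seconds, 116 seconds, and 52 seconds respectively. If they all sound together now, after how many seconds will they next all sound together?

We need the least common multiple of the intervals.
100 = 2^2 × 5^2
116 = 2^2 × 29
52 = 2^2 × 13
LCM(100, 116, 52) = 2^2 × 5^2 × 13 × 29 = 37700.

37700 seconds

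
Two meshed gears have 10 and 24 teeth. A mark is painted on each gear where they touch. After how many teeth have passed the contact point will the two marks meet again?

The first simultaneous occurrence is after LCM of the individual periods.
10 = 2 × 5
24 = 2^3 × 3
LCM(10, 24) = 2^3 × 3 × 5 = 120.

120 teeth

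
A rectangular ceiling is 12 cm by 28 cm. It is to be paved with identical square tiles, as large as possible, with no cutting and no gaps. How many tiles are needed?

Tile side = gcd(12, 28).
12 = 2^2 × 3
28 = 2^2 × 7
gcd(12, 28) = 2^2 = 4.
Tiles: (12/4) × (28/4) = 3 × 7 = 21.

21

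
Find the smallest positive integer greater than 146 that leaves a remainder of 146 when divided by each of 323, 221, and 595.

N − 146 must be a common multiple of 323, 221, and 595.
323 = 17 × 19
221 = 13 × 17
595 = 5 × 7 × 17
LCM(323, 221, 595) = 5 × 7 × 13 × 17 × 19 = 146965.
Smallest N > 146 is LCM + 146 = 146965 + 146 = 147111.

147111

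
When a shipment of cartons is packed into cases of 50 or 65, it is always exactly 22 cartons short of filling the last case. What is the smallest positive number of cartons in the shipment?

628

Being 22 short of a full case of size k means N ≡ −22 (mod k), i.e. N + 22 is a multiple of each size.
50 = 2 × 5^2
65 = 5 × 13
LCM(50, 65) = 2 × 5^2 × 13 = 650.
Smallest positive N is 650 − 22 = 628.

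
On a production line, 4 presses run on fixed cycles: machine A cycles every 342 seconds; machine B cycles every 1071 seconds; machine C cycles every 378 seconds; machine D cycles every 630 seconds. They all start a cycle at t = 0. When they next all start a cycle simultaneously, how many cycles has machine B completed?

All finish a whole number of cycles simultaneously at t = LCM of the periods.
342 = 2 × 3^2 × 19
1071 = 3^2 × 7 × 17
378 = 2 × 3^3 × 7
630 = 2 × 3^2 × 5 × 7
LCM(342, 1071, 378, 630) = 2 × 3^3 × 5 × 7 × 17 × 19 = 610470.
Cycles for period 1071: 610470 / 1071 = 570.

570 cycles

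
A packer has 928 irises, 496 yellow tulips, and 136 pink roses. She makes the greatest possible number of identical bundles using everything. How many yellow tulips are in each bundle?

62

Number of bundles = gcd(928, 496, 136).
928 = 2^5 × 29
496 = 2^4 × 31
136 = 2^3 × 17
gcd(928, 496, 136) = 2^3 = 8.
yellow tulips per bundle = 496 / 8 = 62.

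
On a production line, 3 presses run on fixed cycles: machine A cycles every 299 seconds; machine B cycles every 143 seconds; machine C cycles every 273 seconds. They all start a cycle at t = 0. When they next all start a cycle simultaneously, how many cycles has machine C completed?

The first common completion time is the LCM of the periods.
299 = 13 × 23
143 = 11 × 13
273 = 3 × 7 × 13
LCM(299, 143, 273) = 3 × 7 × 11 × 13 × 23 = 69069.
Cycles for period 273: 69069 / 273 = 253.

253 cycles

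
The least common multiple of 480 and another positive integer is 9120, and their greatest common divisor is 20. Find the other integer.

gcd × lcm = product of the two integers, so the other integer is (20 × 9120) / 480 = 380.

380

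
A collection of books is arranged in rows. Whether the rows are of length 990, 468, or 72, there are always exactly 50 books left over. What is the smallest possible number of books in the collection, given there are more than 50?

N − 50 must be a common multiple of 990, 468, and 72.
990 = 2 × 3^2 × 5 × 11
468 = 2^2 × 3^2 × 13
72 = 2^3 × 3^2
LCM(990, 468, 72) = 2^3 × 3^2 × 5 × 11 × 13 = 51480.
Smallest N > 50 is LCM + 50 = 51480 + 50 = 51530.

51530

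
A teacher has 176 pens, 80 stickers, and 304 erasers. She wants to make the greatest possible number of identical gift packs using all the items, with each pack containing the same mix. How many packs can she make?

16 packs

The pack count must divide each quantity, so the greatest is gcd(176, 80, 304).
176 = 2^4 × 11
80 = 2^4 × 5
304 = 2^4 × 19
gcd(176, 80, 304) = 2^4 = 16.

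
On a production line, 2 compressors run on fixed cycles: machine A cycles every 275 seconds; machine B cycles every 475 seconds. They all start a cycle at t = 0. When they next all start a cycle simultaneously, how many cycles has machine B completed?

11 cycles

The first common completion time is the LCM of the periods.
275 = 5^2 × 11
475 = 5^2 × 19
LCM(275, 475) = 5^2 × 11 × 19 = 5225.
Cycles for period 475: 5225 / 475 = 11.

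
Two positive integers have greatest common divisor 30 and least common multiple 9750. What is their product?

292500

For any two positive integers, gcd × lcm = product = 30 × 9750 = 292500.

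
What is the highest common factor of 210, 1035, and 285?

210 = 2 × 3 × 5 × 7
1035 = 3^2 × 5 × 23
285 = 3 × 5 × 19
gcd(210, 1035, 285) = 3 × 5 = 15.

15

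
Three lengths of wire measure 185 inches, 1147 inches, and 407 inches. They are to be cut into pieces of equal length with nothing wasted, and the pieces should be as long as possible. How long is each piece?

Each piece length must divide every original length, so the longest possible is gcd(185, 1147, 407).
185 = 5 × 37
1147 = 31 × 37
407 = 11 × 37
gcd(185, 1147, 407) = 37.

37 inches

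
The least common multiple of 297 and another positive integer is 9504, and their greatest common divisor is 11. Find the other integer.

352

gcd × lcm = product of the two integers, so the other integer is (11 × 9504) / 297 = 352.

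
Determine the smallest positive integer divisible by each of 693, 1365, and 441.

315315

693 = 3^2 × 7 × 11
1365 = 3 × 5 × 7 × 13
441 = 3^2 × 7^2
LCM(693, 1365, 441) = 3^2 × 5 × 7^2 × 11 × 13 = 315315.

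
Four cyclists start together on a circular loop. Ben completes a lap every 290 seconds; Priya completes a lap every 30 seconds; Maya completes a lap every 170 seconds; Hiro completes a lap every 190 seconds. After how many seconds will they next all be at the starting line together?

The first simultaneous occurrence is after LCM of the individual periods.
290 = 2 × 5 × 29
30 = 2 × 3 × 5
170 = 2 × 5 × 17
190 = 2 × 5 × 19
LCM(290, 30, 170, 190) = 2 × 3 × 5 × 17 × 19 × 29 = 281010.

281010 seconds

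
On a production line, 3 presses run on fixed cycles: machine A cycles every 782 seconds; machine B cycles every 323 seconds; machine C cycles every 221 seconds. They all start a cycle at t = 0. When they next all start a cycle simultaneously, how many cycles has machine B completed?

The first common completion time is the LCM of the periods.
782 = 2 × 17 × 23
323 = 17 × 19
221 = 13 × 17
LCM(782, 323, 221) = 2 × 13 × 17 × 19 × 23 = 193154.
Cycles for period 323: 193154 / 323 = 598.

598 cycles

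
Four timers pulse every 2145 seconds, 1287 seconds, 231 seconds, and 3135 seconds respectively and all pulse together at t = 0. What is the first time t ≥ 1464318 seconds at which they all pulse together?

Joint pulses occur at multiples of LCM(2145, 1287, 231, 3135).
2145 = 3 × 5 × 11 × 13
1287 = 3^2 × 11 × 13
231 = 3 × 7 × 11
3135 = 3 × 5 × 11 × 19
LCM(2145, 1287, 231, 3135) = 3^2 × 5 × 7 × 11 × 13 × 19 = 855855.
Smallest multiple of 855855 that is ≥ 1464318: ⌈1464318/855855⌉ × 855855 = 2 × 855855 = 1711710.

1711710 seconds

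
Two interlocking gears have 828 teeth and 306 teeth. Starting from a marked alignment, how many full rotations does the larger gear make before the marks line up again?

The first common completion time is the LCM of the periods.
828 = 2^2 × 3^2 × 23
306 = 2 × 3^2 × 17
LCM(828, 306) = 2^2 × 3^2 × 17 × 23 = 14076.
Rotations for period 828: 14076 / 828 = 17.

17 rotations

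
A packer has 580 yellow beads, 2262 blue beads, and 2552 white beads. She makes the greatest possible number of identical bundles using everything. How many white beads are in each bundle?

44

Number of bundles = gcd(580, 2262, 2552).
580 = 2^2 × 5 × 29
2262 = 2 × 3 × 13 × 29
2552 = 2^3 × 11 × 29
gcd(580, 2262, 2552) = 2 × 29 = 58.
white beads per bundle = 2552 / 58 = 44.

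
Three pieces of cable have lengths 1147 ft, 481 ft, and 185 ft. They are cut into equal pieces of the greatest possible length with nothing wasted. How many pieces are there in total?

Piece length = gcd(1147, 481, 185).
1147 = 31 × 37
481 = 13 × 37
185 = 5 × 37
gcd(1147, 481, 185) = 37.
Total pieces = 1147/37 + 481/37 + 185/37 = 31 + 13 + 5 = 49.

49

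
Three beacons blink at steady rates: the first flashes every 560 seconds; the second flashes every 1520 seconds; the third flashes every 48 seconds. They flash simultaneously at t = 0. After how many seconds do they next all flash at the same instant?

31920 seconds

The first simultaneous occurrence is after LCM of the individual periods.
560 = 2^4 × 5 × 7
1520 = 2^4 × 5 × 19
48 = 2^4 × 3
LCM(560, 1520, 48) = 2^4 × 3 × 5 × 7 × 19 = 31920.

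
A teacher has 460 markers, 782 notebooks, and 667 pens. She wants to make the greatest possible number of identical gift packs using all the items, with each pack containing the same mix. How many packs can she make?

23 packs

The pack count must divide each quantity, so the greatest is gcd(460, 782, 667).
460 = 2^2 × 5 × 23
782 = 2 × 17 × 23
667 = 23 × 29
gcd(460, 782, 667) = 23.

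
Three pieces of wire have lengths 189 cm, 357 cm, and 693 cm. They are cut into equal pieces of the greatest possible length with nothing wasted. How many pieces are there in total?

Piece length = gcd(189, 357, 693).
189 = 3^3 × 7
357 = 3 × 7 × 17
693 = 3^2 × 7 × 11
gcd(189, 357, 693) = 3 × 7 = 21.
Total pieces = 189/21 + 357/21 + 693/21 = 9 + 17 + 33 = 59.

59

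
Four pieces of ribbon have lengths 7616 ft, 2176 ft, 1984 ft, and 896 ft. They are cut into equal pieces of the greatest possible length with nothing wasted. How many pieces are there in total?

198

Piece length = gcd(7616, 2176, 1984, 896).
7616 = 2^6 × 7 × 17
2176 = 2^7 × 17
1984 = 2^6 × 31
896 = 2^7 × 7
gcd(7616, 2176, 1984, 896) = 2^6 = 64.
Total pieces = 7616/64 + 2176/64 + 1984/64 + 896/64 = 119 + 34 + 31 + 14 = 198.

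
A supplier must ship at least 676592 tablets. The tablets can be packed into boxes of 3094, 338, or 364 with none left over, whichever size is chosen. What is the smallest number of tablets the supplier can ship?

723996

The number of tablets must be a common multiple of 3094, 338, and 364, so a multiple of their LCM.
3094 = 2 × 7 × 13 × 17
338 = 2 × 13^2
364 = 2^2 × 7 × 13
LCM(3094, 338, 364) = 2^2 × 7 × 13^2 × 17 = 80444.
Smallest multiple of 80444 that is ≥ 676592: ⌈676592/80444⌉ × 80444 = 9 × 80444 = 723996.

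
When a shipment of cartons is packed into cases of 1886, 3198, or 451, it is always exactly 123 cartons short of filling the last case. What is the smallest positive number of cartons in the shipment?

808971

Being 123 short of a full case of size k means N ≡ −123 (mod k), i.e. N + 123 is a multiple of each size.
1886 = 2 × 23 × 41
3198 = 2 × 3 × 13 × 41
451 = 11 × 41
LCM(1886, 3198, 451) = 2 × 3 × 11 × 13 × 23 × 41 = 809094.
Smallest positive N is 809094 − 123 = 808971.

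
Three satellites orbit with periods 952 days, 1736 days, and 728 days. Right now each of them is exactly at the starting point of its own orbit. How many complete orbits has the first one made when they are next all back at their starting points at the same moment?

They are all back at their starting positions together after one LCM of the periods.
952 = 2^3 × 7 × 17
1736 = 2^3 × 7 × 31
728 = 2^3 × 7 × 13
LCM(952, 1736, 728) = 2^3 × 7 × 13 × 17 × 31 = 383656.
Orbits for period 952: 383656 / 952 = 403.

403 orbits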